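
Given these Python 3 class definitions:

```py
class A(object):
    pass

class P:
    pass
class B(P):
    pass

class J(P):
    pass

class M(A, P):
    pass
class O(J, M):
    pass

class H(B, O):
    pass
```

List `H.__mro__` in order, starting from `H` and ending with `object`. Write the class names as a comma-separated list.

L[H] = H + merge(L[B], L[O], [B O])
  take B:  [B P object] + [O J M A P object] + [B O]
  take O:  [P object] + [O J M A P object] + [O]
  take J:  [P object] + [J M A P object]
  take M:  [P object] + [M A P object]
  take A:  [P object] + [A P object]
  take P:  [P object] + [P object]
  take object:  [object] + [object]

H, B, O, J, M, A, P, object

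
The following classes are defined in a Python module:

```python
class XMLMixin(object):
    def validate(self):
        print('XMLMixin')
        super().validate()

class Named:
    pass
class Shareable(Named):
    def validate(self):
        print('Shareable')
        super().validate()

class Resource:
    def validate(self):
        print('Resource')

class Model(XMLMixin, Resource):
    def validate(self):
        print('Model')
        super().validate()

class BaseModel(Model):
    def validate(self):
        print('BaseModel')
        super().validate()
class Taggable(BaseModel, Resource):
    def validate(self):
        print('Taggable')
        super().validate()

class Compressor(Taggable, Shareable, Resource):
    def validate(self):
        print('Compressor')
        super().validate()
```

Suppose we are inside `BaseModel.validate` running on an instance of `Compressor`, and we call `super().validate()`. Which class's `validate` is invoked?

Model

L[Compressor] = Compressor + merge(L[Taggable], L[Shareable], L[Resource], [Taggable Shareable Resource])
  take Taggable:  [Taggable BaseModel Model XMLMixin Resource object] + [Shareable Named object] + [Resource object] + [Taggable Shareable Resource]
  take BaseModel:  [BaseModel Model XMLMixin Resource object] + [Shareable Named object] + [Resource object] + [Shareable Resource]
  take Model:  [Model XMLMixin Resource object] + [Shareable Named object] + [Resource object] + [Shareable Resource]
  take XMLMixin:  [XMLMixin Resource object] + [Shareable Named object] + [Resource object] + [Shareable Resource]
  take Shareable:  [Resource object] + [Shareable Named object] + [Resource object] + [Shareable Resource]
  take Resource:  [Resource object] + [Named object] + [Resource object] + [Resource]
  take Named:  [object] + [Named object] + [object]
  take object:  [object] + [object] + [object]
MRO: Compressor Taggable BaseModel Model XMLMixin Shareable Resource Named object
super() in BaseModel.validate on a Compressor instance goes to the class after BaseModel in Compressor's MRO: Model.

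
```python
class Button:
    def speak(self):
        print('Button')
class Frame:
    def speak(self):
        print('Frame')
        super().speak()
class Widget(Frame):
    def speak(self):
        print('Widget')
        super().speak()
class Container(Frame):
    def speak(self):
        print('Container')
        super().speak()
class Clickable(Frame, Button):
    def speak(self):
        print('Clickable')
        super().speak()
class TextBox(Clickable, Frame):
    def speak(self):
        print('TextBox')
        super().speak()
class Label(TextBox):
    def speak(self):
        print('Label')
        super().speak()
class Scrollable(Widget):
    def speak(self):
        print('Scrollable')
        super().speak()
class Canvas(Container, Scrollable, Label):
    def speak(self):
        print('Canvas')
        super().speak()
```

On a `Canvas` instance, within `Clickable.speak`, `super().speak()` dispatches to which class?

L[Canvas] = Canvas + merge(L[Container], L[Scrollable], L[Label], [Container Scrollable Label])
  take Container:  [Container Frame object] + [Scrollable Widget Frame object] + [Label TextBox Clickable Frame Button object] + [Container Scrollable Label]
  take Scrollable:  [Frame object] + [Scrollable Widget Frame object] + [Label TextBox Clickable Frame Button object] + [Scrollable Label]
  take Widget:  [Frame object] + [Widget Frame object] + [Label TextBox Clickable Frame Button object] + [Label]
  take Label:  [Frame object] + [Frame object] + [Label TextBox Clickable Frame Button object] + [Label]
  take TextBox:  [Frame object] + [Frame object] + [TextBox Clickable Frame Button object]
  take Clickable:  [Frame object] + [Frame object] + [Clickable Frame Button object]
  take Frame:  [Frame object] + [Frame object] + [Frame Button object]
  take Button:  [object] + [object] + [Button object]
  take object:  [object] + [object] + [object]
MRO: Canvas Container Scrollable Widget Label TextBox Clickable Frame Button object
super() in Clickable.speak on a Canvas instance goes to the class after Clickable in Canvas's MRO: Frame.

Frame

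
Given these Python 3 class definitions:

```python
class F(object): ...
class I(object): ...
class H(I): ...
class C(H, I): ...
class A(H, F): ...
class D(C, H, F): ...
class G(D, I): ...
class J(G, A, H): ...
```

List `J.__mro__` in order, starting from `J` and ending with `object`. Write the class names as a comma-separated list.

J, G, D, C, A, H, I, F, object

L[J] = J + merge(L[G], L[A], L[H], [G A H])
  take G:  [G D C H I F object] + [A H I F object] + [H I object] + [G A H]
  take D:  [D C H I F object] + [A H I F object] + [H I object] + [A H]
  take C:  [C H I F object] + [A H I F object] + [H I object] + [A H]
  take A:  [H I F object] + [A H I F object] + [H I object] + [A H]
  take H:  [H I F object] + [H I F object] + [H I object] + [H]
  take I:  [I F object] + [I F object] + [I object]
  take F:  [F object] + [F object] + [object]
  take object:  [object] + [object] + [object]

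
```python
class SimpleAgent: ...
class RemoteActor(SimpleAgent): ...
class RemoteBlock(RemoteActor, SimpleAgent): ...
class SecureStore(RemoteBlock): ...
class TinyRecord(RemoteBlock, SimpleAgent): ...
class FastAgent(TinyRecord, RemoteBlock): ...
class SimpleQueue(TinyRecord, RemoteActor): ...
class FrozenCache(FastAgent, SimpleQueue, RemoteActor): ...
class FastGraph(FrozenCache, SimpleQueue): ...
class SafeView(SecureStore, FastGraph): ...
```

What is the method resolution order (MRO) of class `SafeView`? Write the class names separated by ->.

SafeView -> SecureStore -> FastGraph -> FrozenCache -> FastAgent -> SimpleQueue -> TinyRecord -> RemoteBlock -> RemoteActor -> SimpleAgent -> object

L[SafeView] = SafeView + merge(L[SecureStore], L[FastGraph], [SecureStore FastGraph])
  take SecureStore:  [SecureStore RemoteBlock RemoteActor SimpleAgent object] + [FastGraph FrozenCache FastAgent SimpleQueue TinyRecord RemoteBlock RemoteActor SimpleAgent object] + [SecureStore FastGraph]
  take FastGraph:  [RemoteBlock RemoteActor SimpleAgent object] + [FastGraph FrozenCache FastAgent SimpleQueue TinyRecord RemoteBlock RemoteActor SimpleAgent object] + [FastGraph]
  take FrozenCache:  [RemoteBlock RemoteActor SimpleAgent object] + [FrozenCache FastAgent SimpleQueue TinyRecord RemoteBlock RemoteActor SimpleAgent object]
  take FastAgent:  [RemoteBlock RemoteActor SimpleAgent object] + [FastAgent SimpleQueue TinyRecord RemoteBlock RemoteActor SimpleAgent object]
  take SimpleQueue:  [RemoteBlock RemoteActor SimpleAgent object] + [SimpleQueue TinyRecord RemoteBlock RemoteActor SimpleAgent object]
  take TinyRecord:  [RemoteBlock RemoteActor SimpleAgent object] + [TinyRecord RemoteBlock RemoteActor SimpleAgent object]
  take RemoteBlock:  [RemoteBlock RemoteActor SimpleAgent object] + [RemoteBlock RemoteActor SimpleAgent object]
  take RemoteActor:  [RemoteActor SimpleAgent object] + [RemoteActor SimpleAgent object]
  take SimpleAgent:  [SimpleAgent object] + [SimpleAgent object]
  take object:  [object] + [object]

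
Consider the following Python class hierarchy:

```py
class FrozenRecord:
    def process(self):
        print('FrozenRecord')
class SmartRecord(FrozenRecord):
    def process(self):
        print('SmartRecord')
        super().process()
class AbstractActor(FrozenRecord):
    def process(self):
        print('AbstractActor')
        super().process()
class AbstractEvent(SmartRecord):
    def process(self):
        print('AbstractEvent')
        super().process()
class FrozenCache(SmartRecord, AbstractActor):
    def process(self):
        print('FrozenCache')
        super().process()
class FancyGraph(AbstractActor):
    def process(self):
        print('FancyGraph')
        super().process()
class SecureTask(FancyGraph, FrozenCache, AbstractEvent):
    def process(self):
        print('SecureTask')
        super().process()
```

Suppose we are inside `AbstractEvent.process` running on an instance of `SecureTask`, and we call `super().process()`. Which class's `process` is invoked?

L[SecureTask] = SecureTask + merge(L[FancyGraph], L[FrozenCache], L[AbstractEvent], [FancyGraph FrozenCache AbstractEvent])
  take FancyGraph:  [FancyGraph AbstractActor FrozenRecord object] + [FrozenCache SmartRecord AbstractActor FrozenRecord object] + [AbstractEvent SmartRecord FrozenRecord object] + [FancyGraph FrozenCache AbstractEvent]
  take FrozenCache:  [AbstractActor FrozenRecord object] + [FrozenCache SmartRecord AbstractActor FrozenRecord object] + [AbstractEvent SmartRecord FrozenRecord object] + [FrozenCache AbstractEvent]
  take AbstractEvent:  [AbstractActor FrozenRecord object] + [SmartRecord AbstractActor FrozenRecord object] + [AbstractEvent SmartRecord FrozenRecord object] + [AbstractEvent]
  take SmartRecord:  [AbstractActor FrozenRecord object] + [SmartRecord AbstractActor FrozenRecord object] + [SmartRecord FrozenRecord object]
  take AbstractActor:  [AbstractActor FrozenRecord object] + [AbstractActor FrozenRecord object] + [FrozenRecord object]
  take FrozenRecord:  [FrozenRecord object] + [FrozenRecord object] + [FrozenRecord object]
  take object:  [object] + [object] + [object]
MRO: SecureTask FancyGraph FrozenCache AbstractEvent SmartRecord AbstractActor FrozenRecord object
super() in AbstractEvent.process on a SecureTask instance goes to the class after AbstractEvent in SecureTask's MRO: SmartRecord.

SmartRecord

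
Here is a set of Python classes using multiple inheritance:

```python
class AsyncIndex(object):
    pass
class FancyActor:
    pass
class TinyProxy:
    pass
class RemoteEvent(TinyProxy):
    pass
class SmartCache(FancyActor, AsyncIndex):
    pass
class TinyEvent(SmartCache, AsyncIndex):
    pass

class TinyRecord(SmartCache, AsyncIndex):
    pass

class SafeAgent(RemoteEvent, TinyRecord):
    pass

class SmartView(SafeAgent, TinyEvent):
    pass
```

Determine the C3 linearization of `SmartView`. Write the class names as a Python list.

L[SmartView] = SmartView + merge(L[SafeAgent], L[TinyEvent], [SafeAgent TinyEvent])
  take SafeAgent:  [SafeAgent RemoteEvent TinyProxy TinyRecord SmartCache FancyActor AsyncIndex object] + [TinyEvent SmartCache FancyActor AsyncIndex object] + [SafeAgent TinyEvent]
  take RemoteEvent:  [RemoteEvent TinyProxy TinyRecord SmartCache FancyActor AsyncIndex object] + [TinyEvent SmartCache FancyActor AsyncIndex object] + [TinyEvent]
  take TinyProxy:  [TinyProxy TinyRecord SmartCache FancyActor AsyncIndex object] + [TinyEvent SmartCache FancyActor AsyncIndex object] + [TinyEvent]
  take TinyRecord:  [TinyRecord SmartCache FancyActor AsyncIndex object] + [TinyEvent SmartCache FancyActor AsyncIndex object] + [TinyEvent]
  take TinyEvent:  [SmartCache FancyActor AsyncIndex object] + [TinyEvent SmartCache FancyActor AsyncIndex object] + [TinyEvent]
  take SmartCache:  [SmartCache FancyActor AsyncIndex object] + [SmartCache FancyActor AsyncIndex object]
  take FancyActor:  [FancyActor AsyncIndex object] + [FancyActor AsyncIndex object]
  take AsyncIndex:  [AsyncIndex object] + [AsyncIndex object]
  take object:  [object] + [object]

[SmartView, SafeAgent, RemoteEvent, TinyProxy, TinyRecord, TinyEvent, SmartCache, FancyActor, AsyncIndex, object]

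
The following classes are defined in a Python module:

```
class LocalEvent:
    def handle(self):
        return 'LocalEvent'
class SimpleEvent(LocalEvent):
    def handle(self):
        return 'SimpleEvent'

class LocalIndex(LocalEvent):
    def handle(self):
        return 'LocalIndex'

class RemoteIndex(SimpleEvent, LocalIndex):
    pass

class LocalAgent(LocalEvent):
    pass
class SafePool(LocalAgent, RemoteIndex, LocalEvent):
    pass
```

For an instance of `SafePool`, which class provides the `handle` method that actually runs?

L[SafePool] = SafePool + merge(L[LocalAgent], L[RemoteIndex], L[LocalEvent], [LocalAgent RemoteIndex LocalEvent])
  take LocalAgent:  [LocalAgent LocalEvent object] + [RemoteIndex SimpleEvent LocalIndex LocalEvent object] + [LocalEvent object] + [LocalAgent RemoteIndex LocalEvent]
  take RemoteIndex:  [LocalEvent object] + [RemoteIndex SimpleEvent LocalIndex LocalEvent object] + [LocalEvent object] + [RemoteIndex LocalEvent]
  take SimpleEvent:  [LocalEvent object] + [SimpleEvent LocalIndex LocalEvent object] + [LocalEvent object] + [LocalEvent]
  take LocalIndex:  [LocalEvent object] + [LocalIndex LocalEvent object] + [LocalEvent object] + [LocalEvent]
  take LocalEvent:  [LocalEvent object] + [LocalEvent object] + [LocalEvent object] + [LocalEvent]
  take object:  [object] + [object] + [object]
MRO: SafePool LocalAgent RemoteIndex SimpleEvent LocalIndex LocalEvent object
handle is defined in: LocalEvent, LocalIndex, SimpleEvent. First along the MRO is SimpleEvent.

SimpleEvent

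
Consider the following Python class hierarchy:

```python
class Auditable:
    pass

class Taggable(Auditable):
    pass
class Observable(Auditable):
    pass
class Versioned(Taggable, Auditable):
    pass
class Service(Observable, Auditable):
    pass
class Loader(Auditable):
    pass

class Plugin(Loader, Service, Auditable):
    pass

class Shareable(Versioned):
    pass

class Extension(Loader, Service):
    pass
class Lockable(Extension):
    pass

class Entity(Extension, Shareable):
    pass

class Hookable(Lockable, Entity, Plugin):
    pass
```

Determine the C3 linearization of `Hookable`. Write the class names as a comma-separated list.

Hookable, Lockable, Entity, Extension, Plugin, Loader, Service, Observable, Shareable, Versioned, Taggable, Auditable, object

L[Hookable] = Hookable + merge(L[Lockable], L[Entity], L[Plugin], [Lockable Entity Plugin])
  take Lockable:  [Lockable Extension Loader Service Observable Auditable object] + [Entity Extension Loader Service Observable Shareable Versioned Taggable Auditable object] + [Plugin Loader Service Observable Auditable object] + [Lockable Entity Plugin]
  take Entity:  [Extension Loader Service Observable Auditable object] + [Entity Extension Loader Service Observable Shareable Versioned Taggable Auditable object] + [Plugin Loader Service Observable Auditable object] + [Entity Plugin]
  take Extension:  [Extension Loader Service Observable Auditable object] + [Extension Loader Service Observable Shareable Versioned Taggable Auditable object] + [Plugin Loader Service Observable Auditable object] + [Plugin]
  take Plugin:  [Loader Service Observable Auditable object] + [Loader Service Observable Shareable Versioned Taggable Auditable object] + [Plugin Loader Service Observable Auditable object] + [Plugin]
  take Loader:  [Loader Service Observable Auditable object] + [Loader Service Observable Shareable Versioned Taggable Auditable object] + [Loader Service Observable Auditable object]
  take Service:  [Service Observable Auditable object] + [Service Observable Shareable Versioned Taggable Auditable object] + [Service Observable Auditable object]
  take Observable:  [Observable Auditable object] + [Observable Shareable Versioned Taggable Auditable object] + [Observable Auditable object]
  take Shareable:  [Auditable object] + [Shareable Versioned Taggable Auditable object] + [Auditable object]
  take Versioned:  [Auditable object] + [Versioned Taggable Auditable object] + [Auditable object]
  take Taggable:  [Auditable object] + [Taggable Auditable object] + [Auditable object]
  take Auditable:  [Auditable object] + [Auditable object] + [Auditable object]
  take object:  [object] + [object] + [object]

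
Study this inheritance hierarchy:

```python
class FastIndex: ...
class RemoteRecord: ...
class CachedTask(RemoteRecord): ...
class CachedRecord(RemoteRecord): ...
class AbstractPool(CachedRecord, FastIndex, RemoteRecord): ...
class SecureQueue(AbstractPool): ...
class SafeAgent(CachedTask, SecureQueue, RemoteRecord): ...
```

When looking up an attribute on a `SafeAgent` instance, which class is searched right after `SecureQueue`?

L[SafeAgent] = SafeAgent + merge(L[CachedTask], L[SecureQueue], L[RemoteRecord], [CachedTask SecureQueue RemoteRecord])
  take CachedTask:  [CachedTask RemoteRecord object] + [SecureQueue AbstractPool CachedRecord FastIndex RemoteRecord object] + [RemoteRecord object] + [CachedTask SecureQueue RemoteRecord]
  take SecureQueue:  [RemoteRecord object] + [SecureQueue AbstractPool CachedRecord FastIndex RemoteRecord object] + [RemoteRecord object] + [SecureQueue RemoteRecord]
  take AbstractPool:  [RemoteRecord object] + [AbstractPool CachedRecord FastIndex RemoteRecord object] + [RemoteRecord object] + [RemoteRecord]
  take CachedRecord:  [RemoteRecord object] + [CachedRecord FastIndex RemoteRecord object] + [RemoteRecord object] + [RemoteRecord]
  take FastIndex:  [RemoteRecord object] + [FastIndex RemoteRecord object] + [RemoteRecord object] + [RemoteRecord]
  take RemoteRecord:  [RemoteRecord object] + [RemoteRecord object] + [RemoteRecord object] + [RemoteRecord]
  take object:  [object] + [object] + [object]
MRO: SafeAgent CachedTask SecureQueue AbstractPool CachedRecord FastIndex RemoteRecord object
SecureQueue is at position 2; next is AbstractPool.

AbstractPool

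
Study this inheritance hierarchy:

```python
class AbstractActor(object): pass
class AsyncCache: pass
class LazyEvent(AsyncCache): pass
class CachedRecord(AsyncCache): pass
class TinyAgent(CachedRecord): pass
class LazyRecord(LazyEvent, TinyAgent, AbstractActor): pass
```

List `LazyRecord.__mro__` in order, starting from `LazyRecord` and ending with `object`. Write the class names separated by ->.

L[LazyRecord] = LazyRecord + merge(L[LazyEvent], L[TinyAgent], L[AbstractActor], [LazyEvent TinyAgent AbstractActor])
  take LazyEvent:  [LazyEvent AsyncCache object] + [TinyAgent CachedRecord AsyncCache object] + [AbstractActor object] + [LazyEvent TinyAgent AbstractActor]
  take TinyAgent:  [AsyncCache object] + [TinyAgent CachedRecord AsyncCache object] + [AbstractActor object] + [TinyAgent AbstractActor]
  take CachedRecord:  [AsyncCache object] + [CachedRecord AsyncCache object] + [AbstractActor object] + [AbstractActor]
  take AsyncCache:  [AsyncCache object] + [AsyncCache object] + [AbstractActor object] + [AbstractActor]
  take AbstractActor:  [object] + [object] + [AbstractActor object] + [AbstractActor]
  take object:  [object] + [object] + [object]

LazyRecord -> LazyEvent -> TinyAgent -> CachedRecord -> AsyncCache -> AbstractActor -> object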